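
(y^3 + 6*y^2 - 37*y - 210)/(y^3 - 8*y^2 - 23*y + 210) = (y + 7)/(y - 7)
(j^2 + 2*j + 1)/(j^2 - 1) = (j + 1)/(j - 1)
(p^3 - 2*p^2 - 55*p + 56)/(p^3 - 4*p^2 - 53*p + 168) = (p - 1)/(p - 3)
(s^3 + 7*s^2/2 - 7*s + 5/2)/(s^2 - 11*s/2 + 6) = (2*s^3 + 7*s^2 - 14*s + 5)/(2*s^2 - 11*s + 12)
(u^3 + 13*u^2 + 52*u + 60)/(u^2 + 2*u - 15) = (u^2 + 8*u + 12)/(u - 3)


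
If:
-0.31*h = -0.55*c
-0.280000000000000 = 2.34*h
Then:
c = -0.07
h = -0.12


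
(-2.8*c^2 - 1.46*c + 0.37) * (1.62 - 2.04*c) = 5.712*c^3 - 1.5576*c^2 - 3.12*c + 0.5994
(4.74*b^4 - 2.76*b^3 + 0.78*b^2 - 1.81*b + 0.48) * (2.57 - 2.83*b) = -13.4142*b^5 + 19.9926*b^4 - 9.3006*b^3 + 7.1269*b^2 - 6.0101*b + 1.2336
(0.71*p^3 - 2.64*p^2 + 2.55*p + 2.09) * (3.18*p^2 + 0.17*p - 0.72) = 2.2578*p^5 - 8.2745*p^4 + 7.149*p^3 + 8.9805*p^2 - 1.4807*p - 1.5048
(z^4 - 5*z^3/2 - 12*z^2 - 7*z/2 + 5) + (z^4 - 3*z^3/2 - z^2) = 2*z^4 - 4*z^3 - 13*z^2 - 7*z/2 + 5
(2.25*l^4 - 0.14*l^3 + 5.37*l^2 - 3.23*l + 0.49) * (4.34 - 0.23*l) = -0.5175*l^5 + 9.7972*l^4 - 1.8427*l^3 + 24.0487*l^2 - 14.1309*l + 2.1266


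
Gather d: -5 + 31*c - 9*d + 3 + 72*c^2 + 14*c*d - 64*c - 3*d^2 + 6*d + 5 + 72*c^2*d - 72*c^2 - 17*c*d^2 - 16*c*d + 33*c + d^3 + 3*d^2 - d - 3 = -17*c*d^2 + d^3 + d*(72*c^2 - 2*c - 4)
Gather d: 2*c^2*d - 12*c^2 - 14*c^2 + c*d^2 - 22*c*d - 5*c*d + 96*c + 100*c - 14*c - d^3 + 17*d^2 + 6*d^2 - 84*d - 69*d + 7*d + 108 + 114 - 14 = -26*c^2 + 182*c - d^3 + d^2*(c + 23) + d*(2*c^2 - 27*c - 146) + 208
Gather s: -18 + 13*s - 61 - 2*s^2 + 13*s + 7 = -2*s^2 + 26*s - 72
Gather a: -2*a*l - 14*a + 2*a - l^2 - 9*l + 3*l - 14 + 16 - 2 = a*(-2*l - 12) - l^2 - 6*l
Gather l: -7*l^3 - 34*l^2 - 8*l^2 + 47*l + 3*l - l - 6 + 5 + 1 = -7*l^3 - 42*l^2 + 49*l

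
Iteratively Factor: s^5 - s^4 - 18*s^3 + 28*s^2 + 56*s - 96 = (s + 2)*(s^4 - 3*s^3 - 12*s^2 + 52*s - 48) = (s + 2)*(s + 4)*(s^3 - 7*s^2 + 16*s - 12) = (s - 2)*(s + 2)*(s + 4)*(s^2 - 5*s + 6) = (s - 2)^2*(s + 2)*(s + 4)*(s - 3)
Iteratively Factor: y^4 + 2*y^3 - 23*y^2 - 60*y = (y + 4)*(y^3 - 2*y^2 - 15*y) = (y + 3)*(y + 4)*(y^2 - 5*y) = (y - 5)*(y + 3)*(y + 4)*(y)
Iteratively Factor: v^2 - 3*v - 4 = (v - 4)*(v + 1)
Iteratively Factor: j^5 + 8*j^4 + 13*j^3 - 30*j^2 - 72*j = (j - 2)*(j^4 + 10*j^3 + 33*j^2 + 36*j) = (j - 2)*(j + 3)*(j^3 + 7*j^2 + 12*j) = (j - 2)*(j + 3)*(j + 4)*(j^2 + 3*j) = j*(j - 2)*(j + 3)*(j + 4)*(j + 3)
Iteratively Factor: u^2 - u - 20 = (u - 5)*(u + 4)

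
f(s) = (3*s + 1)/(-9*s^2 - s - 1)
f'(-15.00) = 0.00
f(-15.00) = 0.02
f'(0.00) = -2.00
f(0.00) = -1.00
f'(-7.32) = 0.01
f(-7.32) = 0.04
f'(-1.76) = 0.07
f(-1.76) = 0.16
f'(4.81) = 0.02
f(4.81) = -0.07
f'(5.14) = 0.01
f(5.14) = -0.07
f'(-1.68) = 0.07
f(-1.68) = 0.16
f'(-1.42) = 0.09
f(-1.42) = 0.18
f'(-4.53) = 0.01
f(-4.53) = 0.07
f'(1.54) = 0.16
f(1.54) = -0.24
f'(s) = (3*s + 1)*(18*s + 1)/(-9*s^2 - s - 1)^2 + 3/(-9*s^2 - s - 1)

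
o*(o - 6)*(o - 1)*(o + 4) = o^4 - 3*o^3 - 22*o^2 + 24*o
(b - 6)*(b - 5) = b^2 - 11*b + 30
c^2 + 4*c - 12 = (c - 2)*(c + 6)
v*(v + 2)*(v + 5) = v^3 + 7*v^2 + 10*v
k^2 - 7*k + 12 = (k - 4)*(k - 3)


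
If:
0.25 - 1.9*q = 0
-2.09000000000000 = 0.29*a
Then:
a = -7.21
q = 0.13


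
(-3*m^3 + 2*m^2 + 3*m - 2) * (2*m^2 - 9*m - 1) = -6*m^5 + 31*m^4 - 9*m^3 - 33*m^2 + 15*m + 2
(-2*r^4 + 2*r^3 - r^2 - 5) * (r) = -2*r^5 + 2*r^4 - r^3 - 5*r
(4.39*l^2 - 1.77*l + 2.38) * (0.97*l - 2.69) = 4.2583*l^3 - 13.526*l^2 + 7.0699*l - 6.4022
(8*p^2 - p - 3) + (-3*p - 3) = 8*p^2 - 4*p - 6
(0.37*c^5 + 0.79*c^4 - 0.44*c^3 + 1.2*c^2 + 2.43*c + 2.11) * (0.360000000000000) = 0.1332*c^5 + 0.2844*c^4 - 0.1584*c^3 + 0.432*c^2 + 0.8748*c + 0.7596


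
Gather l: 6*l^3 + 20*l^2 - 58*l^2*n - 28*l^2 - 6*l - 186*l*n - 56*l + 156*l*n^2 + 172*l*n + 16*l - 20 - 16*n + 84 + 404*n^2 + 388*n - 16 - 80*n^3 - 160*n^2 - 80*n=6*l^3 + l^2*(-58*n - 8) + l*(156*n^2 - 14*n - 46) - 80*n^3 + 244*n^2 + 292*n + 48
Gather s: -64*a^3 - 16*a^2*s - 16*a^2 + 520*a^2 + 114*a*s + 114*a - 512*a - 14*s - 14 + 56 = -64*a^3 + 504*a^2 - 398*a + s*(-16*a^2 + 114*a - 14) + 42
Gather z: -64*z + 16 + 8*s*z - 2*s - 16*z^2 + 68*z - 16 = -2*s - 16*z^2 + z*(8*s + 4)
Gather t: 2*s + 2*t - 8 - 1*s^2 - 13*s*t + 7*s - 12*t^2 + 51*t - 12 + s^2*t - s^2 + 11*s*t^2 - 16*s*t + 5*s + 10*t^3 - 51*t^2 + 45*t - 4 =-2*s^2 + 14*s + 10*t^3 + t^2*(11*s - 63) + t*(s^2 - 29*s + 98) - 24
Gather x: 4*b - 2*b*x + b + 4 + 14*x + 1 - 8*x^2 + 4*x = 5*b - 8*x^2 + x*(18 - 2*b) + 5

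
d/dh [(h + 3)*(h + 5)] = 2*h + 8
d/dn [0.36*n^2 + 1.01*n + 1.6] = 0.72*n + 1.01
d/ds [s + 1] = 1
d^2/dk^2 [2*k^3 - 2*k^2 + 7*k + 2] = 12*k - 4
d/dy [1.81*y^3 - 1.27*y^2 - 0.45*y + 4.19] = 5.43*y^2 - 2.54*y - 0.45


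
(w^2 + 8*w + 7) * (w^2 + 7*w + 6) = w^4 + 15*w^3 + 69*w^2 + 97*w + 42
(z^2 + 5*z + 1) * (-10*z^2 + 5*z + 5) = -10*z^4 - 45*z^3 + 20*z^2 + 30*z + 5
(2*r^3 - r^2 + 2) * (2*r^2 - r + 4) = 4*r^5 - 4*r^4 + 9*r^3 - 2*r + 8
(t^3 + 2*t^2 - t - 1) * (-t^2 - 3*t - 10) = -t^5 - 5*t^4 - 15*t^3 - 16*t^2 + 13*t + 10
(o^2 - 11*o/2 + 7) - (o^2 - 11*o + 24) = 11*o/2 - 17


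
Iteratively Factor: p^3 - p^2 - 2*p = (p - 2)*(p^2 + p) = p*(p - 2)*(p + 1)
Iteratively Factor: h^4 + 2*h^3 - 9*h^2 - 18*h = (h + 3)*(h^3 - h^2 - 6*h) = (h - 3)*(h + 3)*(h^2 + 2*h) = (h - 3)*(h + 2)*(h + 3)*(h)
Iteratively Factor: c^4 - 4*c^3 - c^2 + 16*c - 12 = (c + 2)*(c^3 - 6*c^2 + 11*c - 6) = (c - 2)*(c + 2)*(c^2 - 4*c + 3) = (c - 3)*(c - 2)*(c + 2)*(c - 1)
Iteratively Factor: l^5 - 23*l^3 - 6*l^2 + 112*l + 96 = (l + 4)*(l^4 - 4*l^3 - 7*l^2 + 22*l + 24) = (l + 2)*(l + 4)*(l^3 - 6*l^2 + 5*l + 12) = (l + 1)*(l + 2)*(l + 4)*(l^2 - 7*l + 12) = (l - 4)*(l + 1)*(l + 2)*(l + 4)*(l - 3)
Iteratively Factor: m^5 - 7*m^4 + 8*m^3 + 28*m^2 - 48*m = (m - 4)*(m^4 - 3*m^3 - 4*m^2 + 12*m) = m*(m - 4)*(m^3 - 3*m^2 - 4*m + 12) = m*(m - 4)*(m - 2)*(m^2 - m - 6) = m*(m - 4)*(m - 2)*(m + 2)*(m - 3)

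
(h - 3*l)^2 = h^2 - 6*h*l + 9*l^2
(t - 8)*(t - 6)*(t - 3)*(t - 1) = t^4 - 18*t^3 + 107*t^2 - 234*t + 144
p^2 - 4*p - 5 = (p - 5)*(p + 1)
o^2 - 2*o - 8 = (o - 4)*(o + 2)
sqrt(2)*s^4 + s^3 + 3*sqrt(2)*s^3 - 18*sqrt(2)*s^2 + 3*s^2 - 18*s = s*(s - 3)*(s + 6)*(sqrt(2)*s + 1)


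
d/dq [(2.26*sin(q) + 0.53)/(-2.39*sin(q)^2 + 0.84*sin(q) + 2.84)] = (5.4014*sin(q)^2 + 2.5334*sin(q) + 5.9732)*cos(q)/(5.7121*sin(q)^4 - 4.0152*sin(q)^3 - 12.8696*sin(q)^2 + 4.7712*sin(q) + 8.0656)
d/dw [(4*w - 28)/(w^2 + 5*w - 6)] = 4*(-w^2 + 14*w + 29)/(w^4 + 10*w^3 + 13*w^2 - 60*w + 36)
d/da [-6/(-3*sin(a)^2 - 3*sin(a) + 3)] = -2*(2*sin(a) + 1)*cos(a)/(sin(a) - cos(a)^2)^2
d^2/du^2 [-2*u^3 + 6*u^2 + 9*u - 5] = 12 - 12*u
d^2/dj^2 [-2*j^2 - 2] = -4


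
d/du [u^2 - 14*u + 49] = 2*u - 14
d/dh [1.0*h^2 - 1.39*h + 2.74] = 2.0*h - 1.39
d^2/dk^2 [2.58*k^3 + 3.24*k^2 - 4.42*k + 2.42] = 15.48*k + 6.48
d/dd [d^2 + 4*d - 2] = 2*d + 4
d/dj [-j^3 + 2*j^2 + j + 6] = -3*j^2 + 4*j + 1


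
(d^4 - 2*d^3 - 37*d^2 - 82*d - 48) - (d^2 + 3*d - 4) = d^4 - 2*d^3 - 38*d^2 - 85*d - 44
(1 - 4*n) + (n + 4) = 5 - 3*n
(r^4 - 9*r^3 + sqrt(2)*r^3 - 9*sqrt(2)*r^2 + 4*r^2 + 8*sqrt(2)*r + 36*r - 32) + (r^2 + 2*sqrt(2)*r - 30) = r^4 - 9*r^3 + sqrt(2)*r^3 - 9*sqrt(2)*r^2 + 5*r^2 + 10*sqrt(2)*r + 36*r - 62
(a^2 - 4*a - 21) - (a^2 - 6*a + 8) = 2*a - 29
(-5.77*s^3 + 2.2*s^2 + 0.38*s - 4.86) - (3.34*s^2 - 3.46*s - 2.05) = -5.77*s^3 - 1.14*s^2 + 3.84*s - 2.81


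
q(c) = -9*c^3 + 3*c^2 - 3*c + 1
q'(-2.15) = -140.71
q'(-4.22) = -509.15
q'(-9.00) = -2244.00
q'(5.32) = -735.24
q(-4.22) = 743.45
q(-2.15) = 110.76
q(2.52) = -131.54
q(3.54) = -371.28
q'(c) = -27*c^2 + 6*c - 3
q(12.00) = -15155.00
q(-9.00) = 6832.00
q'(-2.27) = -155.75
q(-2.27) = 128.54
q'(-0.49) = -12.42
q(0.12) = 0.67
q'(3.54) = -320.11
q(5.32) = -1285.17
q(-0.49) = 4.25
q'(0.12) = -2.67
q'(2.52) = -159.34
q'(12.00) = -3819.00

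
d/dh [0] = 0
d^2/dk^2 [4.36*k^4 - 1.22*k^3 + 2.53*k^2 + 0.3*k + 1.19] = 52.32*k^2 - 7.32*k + 5.06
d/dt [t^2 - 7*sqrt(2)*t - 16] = 2*t - 7*sqrt(2)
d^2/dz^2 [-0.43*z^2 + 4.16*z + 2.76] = -0.860000000000000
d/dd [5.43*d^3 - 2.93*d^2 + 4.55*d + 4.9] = 16.29*d^2 - 5.86*d + 4.55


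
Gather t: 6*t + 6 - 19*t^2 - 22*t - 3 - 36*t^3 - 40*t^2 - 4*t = -36*t^3 - 59*t^2 - 20*t + 3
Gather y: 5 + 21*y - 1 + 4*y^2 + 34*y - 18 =4*y^2 + 55*y - 14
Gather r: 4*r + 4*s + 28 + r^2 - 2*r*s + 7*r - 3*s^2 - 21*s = r^2 + r*(11 - 2*s) - 3*s^2 - 17*s + 28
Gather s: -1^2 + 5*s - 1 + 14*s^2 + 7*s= 14*s^2 + 12*s - 2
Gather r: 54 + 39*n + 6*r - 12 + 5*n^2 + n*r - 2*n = 5*n^2 + 37*n + r*(n + 6) + 42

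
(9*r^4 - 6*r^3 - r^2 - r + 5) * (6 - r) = -9*r^5 + 60*r^4 - 35*r^3 - 5*r^2 - 11*r + 30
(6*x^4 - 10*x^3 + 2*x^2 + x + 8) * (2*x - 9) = 12*x^5 - 74*x^4 + 94*x^3 - 16*x^2 + 7*x - 72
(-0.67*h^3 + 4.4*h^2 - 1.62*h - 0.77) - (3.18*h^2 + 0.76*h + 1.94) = -0.67*h^3 + 1.22*h^2 - 2.38*h - 2.71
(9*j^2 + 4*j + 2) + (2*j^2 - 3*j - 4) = 11*j^2 + j - 2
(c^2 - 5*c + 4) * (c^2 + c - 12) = c^4 - 4*c^3 - 13*c^2 + 64*c - 48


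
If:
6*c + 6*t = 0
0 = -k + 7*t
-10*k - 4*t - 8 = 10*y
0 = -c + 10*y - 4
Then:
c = 12/73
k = -84/73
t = -12/73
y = 152/365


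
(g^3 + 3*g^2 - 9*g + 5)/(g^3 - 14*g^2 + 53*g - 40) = (g^2 + 4*g - 5)/(g^2 - 13*g + 40)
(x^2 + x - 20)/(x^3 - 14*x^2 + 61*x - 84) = (x + 5)/(x^2 - 10*x + 21)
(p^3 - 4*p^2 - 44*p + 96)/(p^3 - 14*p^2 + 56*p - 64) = (p + 6)/(p - 4)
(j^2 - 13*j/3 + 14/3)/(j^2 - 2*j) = (j - 7/3)/j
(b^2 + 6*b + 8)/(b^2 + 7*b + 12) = (b + 2)/(b + 3)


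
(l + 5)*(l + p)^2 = l^3 + 2*l^2*p + 5*l^2 + l*p^2 + 10*l*p + 5*p^2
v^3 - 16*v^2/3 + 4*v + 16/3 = (v - 4)*(v - 2)*(v + 2/3)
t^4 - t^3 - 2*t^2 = t^2*(t - 2)*(t + 1)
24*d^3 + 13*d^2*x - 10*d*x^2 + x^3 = (-8*d + x)*(-3*d + x)*(d + x)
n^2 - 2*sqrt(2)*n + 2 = (n - sqrt(2))^2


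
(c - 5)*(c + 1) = c^2 - 4*c - 5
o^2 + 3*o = o*(o + 3)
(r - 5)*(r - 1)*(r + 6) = r^3 - 31*r + 30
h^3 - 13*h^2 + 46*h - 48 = (h - 8)*(h - 3)*(h - 2)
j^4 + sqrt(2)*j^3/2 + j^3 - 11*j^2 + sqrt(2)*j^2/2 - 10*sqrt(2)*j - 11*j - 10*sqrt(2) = (j + 1)*(j - 5*sqrt(2)/2)*(j + sqrt(2))*(j + 2*sqrt(2))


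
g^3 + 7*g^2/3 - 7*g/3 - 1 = (g - 1)*(g + 1/3)*(g + 3)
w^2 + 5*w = w*(w + 5)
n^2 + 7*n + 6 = (n + 1)*(n + 6)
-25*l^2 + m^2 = (-5*l + m)*(5*l + m)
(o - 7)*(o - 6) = o^2 - 13*o + 42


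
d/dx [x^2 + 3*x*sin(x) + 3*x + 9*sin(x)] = 3*x*cos(x) + 2*x + 3*sin(x) + 9*cos(x) + 3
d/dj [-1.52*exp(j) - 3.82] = -1.52*exp(j)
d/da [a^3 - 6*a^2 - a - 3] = 3*a^2 - 12*a - 1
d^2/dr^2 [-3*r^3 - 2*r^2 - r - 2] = -18*r - 4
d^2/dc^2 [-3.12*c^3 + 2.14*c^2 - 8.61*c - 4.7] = 4.28 - 18.72*c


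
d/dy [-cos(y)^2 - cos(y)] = sin(y) + sin(2*y)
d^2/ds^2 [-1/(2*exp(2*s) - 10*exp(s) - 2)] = ((2*exp(s) - 5)^2*exp(s) + (4*exp(s) - 5)*(-exp(2*s) + 5*exp(s) + 1)/2)*exp(s)/(-exp(2*s) + 5*exp(s) + 1)^3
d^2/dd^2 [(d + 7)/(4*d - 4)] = 4/(d - 1)^3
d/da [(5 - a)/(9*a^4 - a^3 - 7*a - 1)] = (-9*a^4 + a^3 + 7*a - (a - 5)*(-36*a^3 + 3*a^2 + 7) + 1)/(-9*a^4 + a^3 + 7*a + 1)^2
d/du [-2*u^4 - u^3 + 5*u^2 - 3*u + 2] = -8*u^3 - 3*u^2 + 10*u - 3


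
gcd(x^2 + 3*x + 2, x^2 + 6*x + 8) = x + 2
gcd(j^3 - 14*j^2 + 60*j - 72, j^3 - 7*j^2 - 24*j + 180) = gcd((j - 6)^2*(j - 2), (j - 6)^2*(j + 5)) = j^2 - 12*j + 36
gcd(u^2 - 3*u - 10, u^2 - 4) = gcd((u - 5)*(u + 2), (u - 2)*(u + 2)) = u + 2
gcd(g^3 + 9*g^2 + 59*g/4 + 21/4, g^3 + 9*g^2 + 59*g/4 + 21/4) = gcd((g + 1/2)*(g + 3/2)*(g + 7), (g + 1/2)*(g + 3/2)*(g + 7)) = g^3 + 9*g^2 + 59*g/4 + 21/4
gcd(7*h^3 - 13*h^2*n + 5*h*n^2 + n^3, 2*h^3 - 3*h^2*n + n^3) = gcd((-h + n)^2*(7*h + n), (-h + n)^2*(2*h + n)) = h^2 - 2*h*n + n^2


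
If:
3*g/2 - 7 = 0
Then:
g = 14/3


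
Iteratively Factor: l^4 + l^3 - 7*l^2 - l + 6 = (l + 1)*(l^3 - 7*l + 6) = (l + 1)*(l + 3)*(l^2 - 3*l + 2) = (l - 2)*(l + 1)*(l + 3)*(l - 1)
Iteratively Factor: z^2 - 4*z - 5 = (z + 1)*(z - 5)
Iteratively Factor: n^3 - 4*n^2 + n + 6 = (n + 1)*(n^2 - 5*n + 6) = (n - 3)*(n + 1)*(n - 2)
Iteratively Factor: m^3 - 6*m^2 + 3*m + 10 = (m - 5)*(m^2 - m - 2) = (m - 5)*(m + 1)*(m - 2)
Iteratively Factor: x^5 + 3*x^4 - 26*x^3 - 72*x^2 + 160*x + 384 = (x + 2)*(x^4 + x^3 - 28*x^2 - 16*x + 192) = (x + 2)*(x + 4)*(x^3 - 3*x^2 - 16*x + 48) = (x - 3)*(x + 2)*(x + 4)*(x^2 - 16) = (x - 3)*(x + 2)*(x + 4)^2*(x - 4)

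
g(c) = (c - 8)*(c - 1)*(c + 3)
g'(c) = (c - 8)*(c - 1) + (c - 8)*(c + 3) + (c - 1)*(c + 3) = 3*c^2 - 12*c - 19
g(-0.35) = 29.87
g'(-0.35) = -14.43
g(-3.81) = -46.01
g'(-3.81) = 70.27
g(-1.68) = 34.24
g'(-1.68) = 9.63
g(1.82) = -24.43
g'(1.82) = -30.90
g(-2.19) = 26.33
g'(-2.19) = 21.67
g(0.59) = 10.91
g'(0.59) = -25.04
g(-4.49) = -102.17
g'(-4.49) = 95.36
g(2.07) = -32.17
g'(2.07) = -30.99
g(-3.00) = 0.00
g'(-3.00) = 44.00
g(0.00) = 24.00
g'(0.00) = -19.00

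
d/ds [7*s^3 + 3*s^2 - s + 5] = 21*s^2 + 6*s - 1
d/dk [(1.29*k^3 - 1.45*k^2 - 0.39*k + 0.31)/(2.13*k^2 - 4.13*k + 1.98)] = (2.7477*k^4 - 10.6554*k^3 + 14.4818*k^2 - 7.0626*k + 0.5081)/(4.5369*k^4 - 17.5938*k^3 + 25.4917*k^2 - 16.3548*k + 3.9204)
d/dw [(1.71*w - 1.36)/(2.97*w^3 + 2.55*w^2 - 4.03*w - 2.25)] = (-10.1574*w^3 + 7.7571*w^2 + 6.936*w - 9.3283)/(8.8209*w^6 + 15.147*w^5 - 17.4357*w^4 - 33.918*w^3 + 4.7659*w^2 + 18.135*w + 5.0625)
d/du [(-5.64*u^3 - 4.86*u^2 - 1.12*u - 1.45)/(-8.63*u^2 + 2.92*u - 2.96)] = (48.6732*u^4 - 32.9376*u^3 + 26.2264*u^2 + 3.7442*u + 7.5492)/(74.4769*u^4 - 50.3992*u^3 + 59.616*u^2 - 17.2864*u + 8.7616)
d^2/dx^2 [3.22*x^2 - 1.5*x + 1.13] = 6.44000000000000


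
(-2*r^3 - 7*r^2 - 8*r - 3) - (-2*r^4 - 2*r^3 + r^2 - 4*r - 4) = 2*r^4 - 8*r^2 - 4*r + 1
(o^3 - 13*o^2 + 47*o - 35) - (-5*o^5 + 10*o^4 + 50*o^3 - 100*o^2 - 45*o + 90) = 5*o^5 - 10*o^4 - 49*o^3 + 87*o^2 + 92*o - 125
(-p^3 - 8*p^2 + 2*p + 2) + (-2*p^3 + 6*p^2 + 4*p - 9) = -3*p^3 - 2*p^2 + 6*p - 7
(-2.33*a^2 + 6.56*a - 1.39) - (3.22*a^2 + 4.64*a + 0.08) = -5.55*a^2 + 1.92*a - 1.47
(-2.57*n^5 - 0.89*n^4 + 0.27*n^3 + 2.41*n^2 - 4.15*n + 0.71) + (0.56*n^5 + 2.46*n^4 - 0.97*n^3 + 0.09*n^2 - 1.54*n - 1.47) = -2.01*n^5 + 1.57*n^4 - 0.7*n^3 + 2.5*n^2 - 5.69*n - 0.76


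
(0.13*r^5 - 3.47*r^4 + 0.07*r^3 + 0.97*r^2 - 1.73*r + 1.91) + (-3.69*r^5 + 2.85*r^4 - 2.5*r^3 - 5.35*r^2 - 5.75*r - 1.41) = -3.56*r^5 - 0.62*r^4 - 2.43*r^3 - 4.38*r^2 - 7.48*r + 0.5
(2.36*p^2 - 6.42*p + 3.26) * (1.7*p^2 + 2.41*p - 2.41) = 4.012*p^4 - 5.2264*p^3 - 15.6178*p^2 + 23.3288*p - 7.8566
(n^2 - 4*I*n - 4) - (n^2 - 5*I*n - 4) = I*n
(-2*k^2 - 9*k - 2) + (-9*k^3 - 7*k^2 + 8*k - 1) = -9*k^3 - 9*k^2 - k - 3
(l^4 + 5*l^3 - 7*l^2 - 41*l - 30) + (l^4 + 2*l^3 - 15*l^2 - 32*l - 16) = 2*l^4 + 7*l^3 - 22*l^2 - 73*l - 46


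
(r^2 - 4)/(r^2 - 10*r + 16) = (r + 2)/(r - 8)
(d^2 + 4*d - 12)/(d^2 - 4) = (d + 6)/(d + 2)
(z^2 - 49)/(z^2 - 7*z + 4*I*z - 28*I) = (z + 7)/(z + 4*I)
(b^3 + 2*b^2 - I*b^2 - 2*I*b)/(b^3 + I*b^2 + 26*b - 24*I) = b*(b + 2)/(b^2 + 2*I*b + 24)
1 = 1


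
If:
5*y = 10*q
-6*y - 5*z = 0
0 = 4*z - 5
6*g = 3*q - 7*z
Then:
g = -55/32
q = -25/48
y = -25/24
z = 5/4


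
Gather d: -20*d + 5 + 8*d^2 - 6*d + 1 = 8*d^2 - 26*d + 6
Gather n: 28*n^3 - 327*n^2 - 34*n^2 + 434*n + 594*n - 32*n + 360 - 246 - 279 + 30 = 28*n^3 - 361*n^2 + 996*n - 135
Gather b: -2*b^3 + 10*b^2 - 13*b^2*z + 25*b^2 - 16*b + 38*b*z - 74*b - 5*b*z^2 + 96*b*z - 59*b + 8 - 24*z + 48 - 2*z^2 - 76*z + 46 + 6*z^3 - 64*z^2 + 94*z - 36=-2*b^3 + b^2*(35 - 13*z) + b*(-5*z^2 + 134*z - 149) + 6*z^3 - 66*z^2 - 6*z + 66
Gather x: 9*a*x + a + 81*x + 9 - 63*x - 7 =a + x*(9*a + 18) + 2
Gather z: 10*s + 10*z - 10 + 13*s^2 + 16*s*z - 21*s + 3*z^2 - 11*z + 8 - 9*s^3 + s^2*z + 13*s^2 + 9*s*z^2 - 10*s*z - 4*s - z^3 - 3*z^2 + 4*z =-9*s^3 + 26*s^2 + 9*s*z^2 - 15*s - z^3 + z*(s^2 + 6*s + 3) - 2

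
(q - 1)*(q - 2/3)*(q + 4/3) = q^3 - q^2/3 - 14*q/9 + 8/9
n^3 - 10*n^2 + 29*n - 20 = (n - 5)*(n - 4)*(n - 1)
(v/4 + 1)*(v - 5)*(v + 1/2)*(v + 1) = v^4/4 + v^3/8 - 21*v^2/4 - 61*v/8 - 5/2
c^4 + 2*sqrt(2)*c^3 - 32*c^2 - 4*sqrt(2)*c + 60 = (c - 3*sqrt(2))*(c - sqrt(2))*(c + sqrt(2))*(c + 5*sqrt(2))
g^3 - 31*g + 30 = (g - 5)*(g - 1)*(g + 6)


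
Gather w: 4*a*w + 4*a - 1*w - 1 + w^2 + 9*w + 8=4*a + w^2 + w*(4*a + 8) + 7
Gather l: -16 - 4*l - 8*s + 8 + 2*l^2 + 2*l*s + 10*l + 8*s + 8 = 2*l^2 + l*(2*s + 6)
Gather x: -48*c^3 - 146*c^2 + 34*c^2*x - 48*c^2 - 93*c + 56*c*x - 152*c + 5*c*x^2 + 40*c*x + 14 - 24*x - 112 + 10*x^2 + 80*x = -48*c^3 - 194*c^2 - 245*c + x^2*(5*c + 10) + x*(34*c^2 + 96*c + 56) - 98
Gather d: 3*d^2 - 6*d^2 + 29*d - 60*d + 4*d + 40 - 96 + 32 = -3*d^2 - 27*d - 24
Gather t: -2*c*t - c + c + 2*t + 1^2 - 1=t*(2 - 2*c)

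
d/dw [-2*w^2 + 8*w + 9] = 8 - 4*w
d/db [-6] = 0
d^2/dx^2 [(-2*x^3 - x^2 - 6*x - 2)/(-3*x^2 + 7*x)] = 2*(173*x^3 + 54*x^2 - 126*x + 98)/(x^3*(27*x^3 - 189*x^2 + 441*x - 343))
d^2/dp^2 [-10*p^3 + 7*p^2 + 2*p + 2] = 14 - 60*p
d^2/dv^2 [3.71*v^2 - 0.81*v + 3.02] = 7.42000000000000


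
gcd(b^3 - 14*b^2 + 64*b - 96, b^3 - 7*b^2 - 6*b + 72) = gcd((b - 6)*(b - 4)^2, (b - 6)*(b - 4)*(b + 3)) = b^2 - 10*b + 24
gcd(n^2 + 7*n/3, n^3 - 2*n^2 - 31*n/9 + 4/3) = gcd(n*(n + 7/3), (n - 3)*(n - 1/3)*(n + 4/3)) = 1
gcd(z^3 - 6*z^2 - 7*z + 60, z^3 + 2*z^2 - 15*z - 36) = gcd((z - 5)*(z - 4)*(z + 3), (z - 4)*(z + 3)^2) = z^2 - z - 12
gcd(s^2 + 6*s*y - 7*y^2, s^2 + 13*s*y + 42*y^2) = s + 7*y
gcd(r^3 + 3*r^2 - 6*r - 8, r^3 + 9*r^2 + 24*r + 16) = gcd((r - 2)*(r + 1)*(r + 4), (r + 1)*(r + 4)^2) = r^2 + 5*r + 4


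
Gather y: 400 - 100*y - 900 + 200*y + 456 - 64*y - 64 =36*y - 108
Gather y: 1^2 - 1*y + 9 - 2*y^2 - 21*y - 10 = -2*y^2 - 22*y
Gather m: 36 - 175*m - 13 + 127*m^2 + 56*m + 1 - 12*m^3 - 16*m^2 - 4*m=-12*m^3 + 111*m^2 - 123*m + 24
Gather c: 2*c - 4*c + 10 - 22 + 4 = -2*c - 8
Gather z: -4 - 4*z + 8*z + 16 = 4*z + 12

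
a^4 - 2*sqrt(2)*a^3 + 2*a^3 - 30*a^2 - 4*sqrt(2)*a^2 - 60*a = a*(a + 2)*(a - 5*sqrt(2))*(a + 3*sqrt(2))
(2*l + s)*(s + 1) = 2*l*s + 2*l + s^2 + s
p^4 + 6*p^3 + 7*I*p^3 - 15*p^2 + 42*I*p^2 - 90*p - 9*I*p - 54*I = (p + 6)*(p + I)*(p + 3*I)^2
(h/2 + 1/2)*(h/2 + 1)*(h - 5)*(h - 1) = h^4/4 - 3*h^3/4 - 11*h^2/4 + 3*h/4 + 5/2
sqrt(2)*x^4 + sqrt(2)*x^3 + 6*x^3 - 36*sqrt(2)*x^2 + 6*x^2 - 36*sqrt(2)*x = x*(x - 3*sqrt(2))*(x + 6*sqrt(2))*(sqrt(2)*x + sqrt(2))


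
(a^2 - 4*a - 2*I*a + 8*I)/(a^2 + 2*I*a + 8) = (a - 4)/(a + 4*I)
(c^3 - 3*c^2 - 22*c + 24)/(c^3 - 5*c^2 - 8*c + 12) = (c + 4)/(c + 2)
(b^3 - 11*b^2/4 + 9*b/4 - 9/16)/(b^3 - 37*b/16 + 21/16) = (4*b^2 - 8*b + 3)/(4*b^2 + 3*b - 7)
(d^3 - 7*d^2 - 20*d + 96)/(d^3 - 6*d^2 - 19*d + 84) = (d - 8)/(d - 7)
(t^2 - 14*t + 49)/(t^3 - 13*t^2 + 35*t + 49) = 1/(t + 1)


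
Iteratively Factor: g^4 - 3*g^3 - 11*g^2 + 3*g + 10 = (g + 2)*(g^3 - 5*g^2 - g + 5) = (g - 1)*(g + 2)*(g^2 - 4*g - 5) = (g - 1)*(g + 1)*(g + 2)*(g - 5)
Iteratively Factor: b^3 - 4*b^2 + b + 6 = (b - 2)*(b^2 - 2*b - 3) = (b - 2)*(b + 1)*(b - 3)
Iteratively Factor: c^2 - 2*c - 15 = (c + 3)*(c - 5)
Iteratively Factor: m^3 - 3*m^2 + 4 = (m + 1)*(m^2 - 4*m + 4) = (m - 2)*(m + 1)*(m - 2)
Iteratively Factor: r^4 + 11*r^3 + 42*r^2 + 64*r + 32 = (r + 4)*(r^3 + 7*r^2 + 14*r + 8) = (r + 1)*(r + 4)*(r^2 + 6*r + 8) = (r + 1)*(r + 2)*(r + 4)*(r + 4)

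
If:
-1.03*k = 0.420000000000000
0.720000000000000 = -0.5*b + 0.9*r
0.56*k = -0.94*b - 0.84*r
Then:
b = -0.32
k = -0.41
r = 0.62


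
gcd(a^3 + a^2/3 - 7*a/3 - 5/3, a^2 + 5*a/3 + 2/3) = a + 1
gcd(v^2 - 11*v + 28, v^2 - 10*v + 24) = v - 4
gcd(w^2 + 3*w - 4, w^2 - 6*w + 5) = w - 1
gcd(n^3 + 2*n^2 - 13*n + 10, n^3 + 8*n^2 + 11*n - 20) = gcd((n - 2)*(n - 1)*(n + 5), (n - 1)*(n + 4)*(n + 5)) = n^2 + 4*n - 5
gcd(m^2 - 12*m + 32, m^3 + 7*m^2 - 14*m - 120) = m - 4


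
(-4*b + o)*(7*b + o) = -28*b^2 + 3*b*o + o^2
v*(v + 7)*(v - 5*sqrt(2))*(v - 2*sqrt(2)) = v^4 - 7*sqrt(2)*v^3 + 7*v^3 - 49*sqrt(2)*v^2 + 20*v^2 + 140*v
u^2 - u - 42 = (u - 7)*(u + 6)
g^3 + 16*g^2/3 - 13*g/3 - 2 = (g - 1)*(g + 1/3)*(g + 6)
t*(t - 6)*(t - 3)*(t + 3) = t^4 - 6*t^3 - 9*t^2 + 54*t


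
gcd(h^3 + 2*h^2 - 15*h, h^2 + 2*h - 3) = 1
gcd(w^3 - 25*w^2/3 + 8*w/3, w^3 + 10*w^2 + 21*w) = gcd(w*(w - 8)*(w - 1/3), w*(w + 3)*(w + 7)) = w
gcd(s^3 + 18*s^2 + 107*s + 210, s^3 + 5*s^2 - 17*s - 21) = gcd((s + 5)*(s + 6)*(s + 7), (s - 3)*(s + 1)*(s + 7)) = s + 7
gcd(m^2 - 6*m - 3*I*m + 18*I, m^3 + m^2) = 1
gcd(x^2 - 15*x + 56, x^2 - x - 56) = x - 8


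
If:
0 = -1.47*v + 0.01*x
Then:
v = 0.00680272108843537*x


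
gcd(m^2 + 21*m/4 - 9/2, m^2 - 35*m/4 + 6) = m - 3/4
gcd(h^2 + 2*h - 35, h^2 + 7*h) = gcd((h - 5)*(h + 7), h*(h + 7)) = h + 7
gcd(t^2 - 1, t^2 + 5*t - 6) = t - 1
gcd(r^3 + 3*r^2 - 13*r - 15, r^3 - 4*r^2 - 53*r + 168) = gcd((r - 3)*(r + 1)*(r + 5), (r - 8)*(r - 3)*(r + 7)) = r - 3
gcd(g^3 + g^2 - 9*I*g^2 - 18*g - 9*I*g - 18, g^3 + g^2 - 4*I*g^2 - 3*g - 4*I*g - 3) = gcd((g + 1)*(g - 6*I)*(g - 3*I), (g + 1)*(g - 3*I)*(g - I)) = g^2 + g*(1 - 3*I) - 3*I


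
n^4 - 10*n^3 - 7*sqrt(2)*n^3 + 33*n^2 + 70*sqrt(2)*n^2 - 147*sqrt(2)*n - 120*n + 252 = (n - 7)*(n - 3)*(n - 6*sqrt(2))*(n - sqrt(2))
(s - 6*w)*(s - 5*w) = s^2 - 11*s*w + 30*w^2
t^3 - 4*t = t*(t - 2)*(t + 2)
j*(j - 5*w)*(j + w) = j^3 - 4*j^2*w - 5*j*w^2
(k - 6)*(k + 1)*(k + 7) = k^3 + 2*k^2 - 41*k - 42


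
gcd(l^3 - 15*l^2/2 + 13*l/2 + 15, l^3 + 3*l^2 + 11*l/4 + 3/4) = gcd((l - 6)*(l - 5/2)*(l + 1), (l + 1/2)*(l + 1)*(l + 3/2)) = l + 1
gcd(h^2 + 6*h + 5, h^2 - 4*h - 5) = h + 1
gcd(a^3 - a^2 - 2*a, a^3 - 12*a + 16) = a - 2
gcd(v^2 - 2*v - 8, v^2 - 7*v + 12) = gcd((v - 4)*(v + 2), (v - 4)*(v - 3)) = v - 4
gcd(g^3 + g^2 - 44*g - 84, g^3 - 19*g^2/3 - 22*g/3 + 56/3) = g^2 - 5*g - 14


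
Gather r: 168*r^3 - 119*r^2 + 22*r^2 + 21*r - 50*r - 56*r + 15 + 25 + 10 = 168*r^3 - 97*r^2 - 85*r + 50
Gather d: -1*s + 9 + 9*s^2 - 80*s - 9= 9*s^2 - 81*s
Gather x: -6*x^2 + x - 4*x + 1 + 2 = -6*x^2 - 3*x + 3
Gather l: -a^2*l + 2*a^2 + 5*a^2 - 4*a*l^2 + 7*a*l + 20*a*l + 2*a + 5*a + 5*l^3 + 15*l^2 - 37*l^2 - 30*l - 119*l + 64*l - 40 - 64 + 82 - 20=7*a^2 + 7*a + 5*l^3 + l^2*(-4*a - 22) + l*(-a^2 + 27*a - 85) - 42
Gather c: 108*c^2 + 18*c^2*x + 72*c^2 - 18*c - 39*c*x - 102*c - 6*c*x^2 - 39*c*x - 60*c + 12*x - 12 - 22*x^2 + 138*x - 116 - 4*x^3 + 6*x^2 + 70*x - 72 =c^2*(18*x + 180) + c*(-6*x^2 - 78*x - 180) - 4*x^3 - 16*x^2 + 220*x - 200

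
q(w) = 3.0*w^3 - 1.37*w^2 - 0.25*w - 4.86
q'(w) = 9.0*w^2 - 2.74*w - 0.25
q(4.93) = 320.08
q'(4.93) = 204.99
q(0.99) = -3.54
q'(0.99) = 5.86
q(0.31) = -4.98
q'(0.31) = -0.23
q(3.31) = 88.10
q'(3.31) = 89.29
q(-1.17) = -11.25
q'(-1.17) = 15.28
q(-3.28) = -124.64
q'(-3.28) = 105.56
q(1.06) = -3.09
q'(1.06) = 6.96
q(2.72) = 44.70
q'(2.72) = 58.88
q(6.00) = 592.32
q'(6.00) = 307.31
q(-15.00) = -10434.36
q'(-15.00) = 2065.85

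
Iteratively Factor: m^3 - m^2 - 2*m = (m)*(m^2 - m - 2) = m*(m - 2)*(m + 1)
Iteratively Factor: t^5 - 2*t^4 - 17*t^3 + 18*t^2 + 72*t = (t + 2)*(t^4 - 4*t^3 - 9*t^2 + 36*t) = t*(t + 2)*(t^3 - 4*t^2 - 9*t + 36) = t*(t + 2)*(t + 3)*(t^2 - 7*t + 12) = t*(t - 4)*(t + 2)*(t + 3)*(t - 3)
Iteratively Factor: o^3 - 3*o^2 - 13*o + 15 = (o - 1)*(o^2 - 2*o - 15) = (o - 1)*(o + 3)*(o - 5)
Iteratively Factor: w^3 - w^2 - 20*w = (w - 5)*(w^2 + 4*w) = (w - 5)*(w + 4)*(w)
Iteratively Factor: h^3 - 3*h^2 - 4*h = (h + 1)*(h^2 - 4*h) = h*(h + 1)*(h - 4)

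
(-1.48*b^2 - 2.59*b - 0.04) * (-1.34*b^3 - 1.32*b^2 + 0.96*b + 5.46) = 1.9832*b^5 + 5.4242*b^4 + 2.0516*b^3 - 10.5144*b^2 - 14.1798*b - 0.2184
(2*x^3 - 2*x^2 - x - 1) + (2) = 2*x^3 - 2*x^2 - x + 1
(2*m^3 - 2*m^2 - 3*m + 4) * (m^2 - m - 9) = 2*m^5 - 4*m^4 - 19*m^3 + 25*m^2 + 23*m - 36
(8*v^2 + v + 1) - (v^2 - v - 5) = 7*v^2 + 2*v + 6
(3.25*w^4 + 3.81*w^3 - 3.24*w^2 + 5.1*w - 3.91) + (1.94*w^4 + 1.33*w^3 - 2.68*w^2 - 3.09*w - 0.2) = 5.19*w^4 + 5.14*w^3 - 5.92*w^2 + 2.01*w - 4.11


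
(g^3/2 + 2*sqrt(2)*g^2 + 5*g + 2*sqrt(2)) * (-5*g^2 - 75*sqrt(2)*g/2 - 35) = -5*g^5/2 - 115*sqrt(2)*g^4/4 - 385*g^3/2 - 535*sqrt(2)*g^2/2 - 325*g - 70*sqrt(2)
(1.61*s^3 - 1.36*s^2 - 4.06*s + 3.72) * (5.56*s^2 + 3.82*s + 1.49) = 8.9516*s^5 - 1.4114*s^4 - 25.3699*s^3 + 3.1476*s^2 + 8.161*s + 5.5428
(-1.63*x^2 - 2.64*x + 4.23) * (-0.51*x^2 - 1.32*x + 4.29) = 0.8313*x^4 + 3.498*x^3 - 5.6652*x^2 - 16.9092*x + 18.1467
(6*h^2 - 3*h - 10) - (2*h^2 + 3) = 4*h^2 - 3*h - 13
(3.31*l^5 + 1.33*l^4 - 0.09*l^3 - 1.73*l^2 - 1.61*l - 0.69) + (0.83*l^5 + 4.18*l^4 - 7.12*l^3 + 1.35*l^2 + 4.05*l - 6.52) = 4.14*l^5 + 5.51*l^4 - 7.21*l^3 - 0.38*l^2 + 2.44*l - 7.21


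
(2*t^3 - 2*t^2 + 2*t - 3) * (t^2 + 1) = 2*t^5 - 2*t^4 + 4*t^3 - 5*t^2 + 2*t - 3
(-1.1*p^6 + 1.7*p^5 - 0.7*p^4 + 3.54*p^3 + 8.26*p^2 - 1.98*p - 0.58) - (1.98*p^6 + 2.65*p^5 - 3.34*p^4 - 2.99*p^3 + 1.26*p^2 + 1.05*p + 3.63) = -3.08*p^6 - 0.95*p^5 + 2.64*p^4 + 6.53*p^3 + 7.0*p^2 - 3.03*p - 4.21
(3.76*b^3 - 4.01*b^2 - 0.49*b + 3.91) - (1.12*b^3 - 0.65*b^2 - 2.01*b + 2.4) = 2.64*b^3 - 3.36*b^2 + 1.52*b + 1.51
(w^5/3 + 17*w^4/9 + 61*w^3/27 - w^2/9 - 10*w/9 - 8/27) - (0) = w^5/3 + 17*w^4/9 + 61*w^3/27 - w^2/9 - 10*w/9 - 8/27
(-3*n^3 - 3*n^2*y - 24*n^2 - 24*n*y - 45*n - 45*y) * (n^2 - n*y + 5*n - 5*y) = -3*n^5 - 39*n^4 + 3*n^3*y^2 - 165*n^3 + 39*n^2*y^2 - 225*n^2 + 165*n*y^2 + 225*y^2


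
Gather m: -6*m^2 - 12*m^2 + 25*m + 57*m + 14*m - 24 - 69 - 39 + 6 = -18*m^2 + 96*m - 126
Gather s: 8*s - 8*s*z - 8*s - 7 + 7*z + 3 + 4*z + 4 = -8*s*z + 11*z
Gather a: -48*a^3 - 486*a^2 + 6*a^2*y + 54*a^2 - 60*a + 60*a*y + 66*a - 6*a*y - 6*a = -48*a^3 + a^2*(6*y - 432) + 54*a*y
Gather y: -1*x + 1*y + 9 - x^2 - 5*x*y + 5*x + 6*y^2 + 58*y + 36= -x^2 + 4*x + 6*y^2 + y*(59 - 5*x) + 45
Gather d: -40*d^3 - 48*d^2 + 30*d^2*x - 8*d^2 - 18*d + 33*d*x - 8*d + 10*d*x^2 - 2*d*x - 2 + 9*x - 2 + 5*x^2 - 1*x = -40*d^3 + d^2*(30*x - 56) + d*(10*x^2 + 31*x - 26) + 5*x^2 + 8*x - 4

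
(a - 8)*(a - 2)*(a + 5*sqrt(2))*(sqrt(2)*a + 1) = sqrt(2)*a^4 - 10*sqrt(2)*a^3 + 11*a^3 - 110*a^2 + 21*sqrt(2)*a^2 - 50*sqrt(2)*a + 176*a + 80*sqrt(2)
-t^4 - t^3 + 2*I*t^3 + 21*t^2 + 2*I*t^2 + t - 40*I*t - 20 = (t - 4)*(t + 5)*(I*t + 1)^2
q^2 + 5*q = q*(q + 5)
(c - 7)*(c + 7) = c^2 - 49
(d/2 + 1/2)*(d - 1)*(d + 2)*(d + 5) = d^4/2 + 7*d^3/2 + 9*d^2/2 - 7*d/2 - 5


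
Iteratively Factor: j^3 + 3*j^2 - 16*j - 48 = (j - 4)*(j^2 + 7*j + 12) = (j - 4)*(j + 3)*(j + 4)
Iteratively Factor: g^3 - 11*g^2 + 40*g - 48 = (g - 4)*(g^2 - 7*g + 12) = (g - 4)^2*(g - 3)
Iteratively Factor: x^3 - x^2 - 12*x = (x)*(x^2 - x - 12) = x*(x + 3)*(x - 4)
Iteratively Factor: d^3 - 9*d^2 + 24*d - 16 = (d - 1)*(d^2 - 8*d + 16) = (d - 4)*(d - 1)*(d - 4)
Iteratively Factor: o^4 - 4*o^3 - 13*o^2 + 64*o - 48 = (o - 1)*(o^3 - 3*o^2 - 16*o + 48) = (o - 3)*(o - 1)*(o^2 - 16) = (o - 4)*(o - 3)*(o - 1)*(o + 4)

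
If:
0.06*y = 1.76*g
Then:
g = 0.0340909090909091*y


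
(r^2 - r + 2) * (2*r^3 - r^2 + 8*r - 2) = 2*r^5 - 3*r^4 + 13*r^3 - 12*r^2 + 18*r - 4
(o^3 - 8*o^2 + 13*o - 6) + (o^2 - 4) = o^3 - 7*o^2 + 13*o - 10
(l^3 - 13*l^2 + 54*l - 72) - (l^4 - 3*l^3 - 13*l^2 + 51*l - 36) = -l^4 + 4*l^3 + 3*l - 36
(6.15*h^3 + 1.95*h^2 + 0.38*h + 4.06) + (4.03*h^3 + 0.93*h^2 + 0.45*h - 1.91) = 10.18*h^3 + 2.88*h^2 + 0.83*h + 2.15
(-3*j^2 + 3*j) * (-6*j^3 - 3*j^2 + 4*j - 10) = 18*j^5 - 9*j^4 - 21*j^3 + 42*j^2 - 30*j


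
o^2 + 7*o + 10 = (o + 2)*(o + 5)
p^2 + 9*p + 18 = (p + 3)*(p + 6)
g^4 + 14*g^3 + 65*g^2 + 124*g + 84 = (g + 2)^2*(g + 3)*(g + 7)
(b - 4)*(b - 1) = b^2 - 5*b + 4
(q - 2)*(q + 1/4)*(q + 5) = q^3 + 13*q^2/4 - 37*q/4 - 5/2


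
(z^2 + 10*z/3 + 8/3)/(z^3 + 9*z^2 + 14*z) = (z + 4/3)/(z*(z + 7))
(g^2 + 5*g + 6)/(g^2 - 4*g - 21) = (g + 2)/(g - 7)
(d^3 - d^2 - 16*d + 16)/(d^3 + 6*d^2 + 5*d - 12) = (d - 4)/(d + 3)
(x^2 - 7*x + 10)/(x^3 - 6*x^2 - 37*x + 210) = (x - 2)/(x^2 - x - 42)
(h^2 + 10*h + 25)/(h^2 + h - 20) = (h + 5)/(h - 4)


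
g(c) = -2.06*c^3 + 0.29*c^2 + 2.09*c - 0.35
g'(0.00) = 2.09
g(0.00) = -0.35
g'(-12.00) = -894.79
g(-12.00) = 3576.01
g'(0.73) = -0.78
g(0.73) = 0.53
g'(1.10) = -4.75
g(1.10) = -0.44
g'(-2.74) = -45.90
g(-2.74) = 38.48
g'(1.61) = -13.00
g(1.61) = -4.83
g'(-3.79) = -88.88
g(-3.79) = 108.04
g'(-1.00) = -4.67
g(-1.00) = -0.09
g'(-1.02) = -4.93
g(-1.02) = 0.01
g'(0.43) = 1.20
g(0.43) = 0.44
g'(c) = -6.18*c^2 + 0.58*c + 2.09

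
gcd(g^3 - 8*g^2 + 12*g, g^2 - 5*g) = g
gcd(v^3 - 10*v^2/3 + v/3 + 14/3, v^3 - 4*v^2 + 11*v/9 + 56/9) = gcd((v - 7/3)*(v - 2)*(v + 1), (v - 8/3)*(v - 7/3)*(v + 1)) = v^2 - 4*v/3 - 7/3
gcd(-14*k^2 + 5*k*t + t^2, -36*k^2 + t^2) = 1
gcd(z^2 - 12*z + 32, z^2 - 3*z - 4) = z - 4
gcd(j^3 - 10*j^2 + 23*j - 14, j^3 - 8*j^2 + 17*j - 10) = j^2 - 3*j + 2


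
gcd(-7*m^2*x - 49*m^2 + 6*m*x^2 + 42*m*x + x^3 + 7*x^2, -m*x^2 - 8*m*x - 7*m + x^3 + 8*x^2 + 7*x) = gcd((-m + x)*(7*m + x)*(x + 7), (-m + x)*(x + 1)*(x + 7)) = -m*x - 7*m + x^2 + 7*x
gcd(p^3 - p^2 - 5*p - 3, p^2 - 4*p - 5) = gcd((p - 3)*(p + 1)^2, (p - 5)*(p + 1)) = p + 1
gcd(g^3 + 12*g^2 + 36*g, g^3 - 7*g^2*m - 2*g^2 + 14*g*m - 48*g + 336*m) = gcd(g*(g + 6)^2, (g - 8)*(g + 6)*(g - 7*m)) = g + 6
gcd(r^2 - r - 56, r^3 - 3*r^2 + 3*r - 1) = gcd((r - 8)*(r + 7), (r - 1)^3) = 1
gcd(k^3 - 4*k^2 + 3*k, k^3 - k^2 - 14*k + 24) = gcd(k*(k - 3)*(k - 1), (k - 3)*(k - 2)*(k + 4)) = k - 3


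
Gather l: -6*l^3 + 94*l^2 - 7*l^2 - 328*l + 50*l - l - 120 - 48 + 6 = -6*l^3 + 87*l^2 - 279*l - 162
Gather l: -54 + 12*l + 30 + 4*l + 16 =16*l - 8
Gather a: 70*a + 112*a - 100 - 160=182*a - 260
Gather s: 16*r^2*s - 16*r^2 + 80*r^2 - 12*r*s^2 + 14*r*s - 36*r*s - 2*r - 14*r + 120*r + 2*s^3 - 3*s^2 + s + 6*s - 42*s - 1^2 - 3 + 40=64*r^2 + 104*r + 2*s^3 + s^2*(-12*r - 3) + s*(16*r^2 - 22*r - 35) + 36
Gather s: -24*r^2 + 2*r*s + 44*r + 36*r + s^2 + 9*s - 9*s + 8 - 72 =-24*r^2 + 2*r*s + 80*r + s^2 - 64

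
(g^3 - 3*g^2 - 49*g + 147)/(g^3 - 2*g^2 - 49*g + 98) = (g - 3)/(g - 2)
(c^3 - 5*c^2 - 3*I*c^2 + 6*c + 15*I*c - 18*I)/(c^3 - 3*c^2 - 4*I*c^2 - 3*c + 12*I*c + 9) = (c - 2)/(c - I)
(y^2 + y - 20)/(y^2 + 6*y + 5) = (y - 4)/(y + 1)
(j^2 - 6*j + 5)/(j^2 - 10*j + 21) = (j^2 - 6*j + 5)/(j^2 - 10*j + 21)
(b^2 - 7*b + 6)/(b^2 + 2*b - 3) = (b - 6)/(b + 3)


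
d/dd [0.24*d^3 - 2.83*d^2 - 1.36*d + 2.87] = 0.72*d^2 - 5.66*d - 1.36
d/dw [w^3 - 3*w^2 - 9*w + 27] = 3*w^2 - 6*w - 9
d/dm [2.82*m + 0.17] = 2.82000000000000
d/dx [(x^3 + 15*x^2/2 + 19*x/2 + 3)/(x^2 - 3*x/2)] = (4*x^4 - 12*x^3 - 83*x^2 - 24*x + 18)/(x^2*(4*x^2 - 12*x + 9))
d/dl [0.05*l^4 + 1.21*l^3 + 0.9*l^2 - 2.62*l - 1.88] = 0.2*l^3 + 3.63*l^2 + 1.8*l - 2.62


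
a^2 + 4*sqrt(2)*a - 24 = (a - 2*sqrt(2))*(a + 6*sqrt(2))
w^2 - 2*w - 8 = (w - 4)*(w + 2)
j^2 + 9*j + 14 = (j + 2)*(j + 7)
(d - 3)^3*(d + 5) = d^4 - 4*d^3 - 18*d^2 + 108*d - 135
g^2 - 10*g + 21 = (g - 7)*(g - 3)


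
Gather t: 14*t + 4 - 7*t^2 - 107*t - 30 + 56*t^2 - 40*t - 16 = 49*t^2 - 133*t - 42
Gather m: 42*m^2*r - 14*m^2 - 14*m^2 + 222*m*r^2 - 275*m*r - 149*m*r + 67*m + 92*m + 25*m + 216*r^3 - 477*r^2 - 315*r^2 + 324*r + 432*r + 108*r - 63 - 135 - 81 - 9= m^2*(42*r - 28) + m*(222*r^2 - 424*r + 184) + 216*r^3 - 792*r^2 + 864*r - 288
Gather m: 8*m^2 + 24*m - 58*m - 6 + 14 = 8*m^2 - 34*m + 8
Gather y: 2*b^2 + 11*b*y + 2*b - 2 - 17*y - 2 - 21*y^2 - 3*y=2*b^2 + 2*b - 21*y^2 + y*(11*b - 20) - 4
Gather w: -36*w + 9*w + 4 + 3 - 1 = 6 - 27*w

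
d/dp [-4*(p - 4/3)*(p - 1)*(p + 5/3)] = -12*p^2 + 16*p/3 + 92/9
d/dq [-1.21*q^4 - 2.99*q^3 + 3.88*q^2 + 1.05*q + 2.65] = -4.84*q^3 - 8.97*q^2 + 7.76*q + 1.05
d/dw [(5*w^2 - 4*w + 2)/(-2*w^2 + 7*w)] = (27*w^2 + 8*w - 14)/(w^2*(4*w^2 - 28*w + 49))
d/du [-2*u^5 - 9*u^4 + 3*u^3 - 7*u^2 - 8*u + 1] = -10*u^4 - 36*u^3 + 9*u^2 - 14*u - 8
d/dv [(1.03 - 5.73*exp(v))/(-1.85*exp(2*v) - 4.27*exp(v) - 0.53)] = (-10.6005*exp(2*v) + 3.811*exp(v) + 7.435)*exp(v)/(3.4225*exp(4*v) + 15.799*exp(3*v) + 20.1939*exp(2*v) + 4.5262*exp(v) + 0.2809)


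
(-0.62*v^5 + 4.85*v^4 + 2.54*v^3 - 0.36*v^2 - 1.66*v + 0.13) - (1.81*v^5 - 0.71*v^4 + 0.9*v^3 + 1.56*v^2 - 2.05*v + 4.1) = -2.43*v^5 + 5.56*v^4 + 1.64*v^3 - 1.92*v^2 + 0.39*v - 3.97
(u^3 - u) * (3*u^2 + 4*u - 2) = 3*u^5 + 4*u^4 - 5*u^3 - 4*u^2 + 2*u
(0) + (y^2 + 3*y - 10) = y^2 + 3*y - 10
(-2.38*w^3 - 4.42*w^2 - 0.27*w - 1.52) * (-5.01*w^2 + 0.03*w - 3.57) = 11.9238*w^5 + 22.0728*w^4 + 9.7167*w^3 + 23.3865*w^2 + 0.9183*w + 5.4264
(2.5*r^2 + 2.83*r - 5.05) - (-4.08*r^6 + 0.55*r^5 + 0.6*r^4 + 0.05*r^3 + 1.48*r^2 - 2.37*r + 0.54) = 4.08*r^6 - 0.55*r^5 - 0.6*r^4 - 0.05*r^3 + 1.02*r^2 + 5.2*r - 5.59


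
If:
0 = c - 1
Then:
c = 1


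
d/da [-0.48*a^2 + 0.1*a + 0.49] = 0.1 - 0.96*a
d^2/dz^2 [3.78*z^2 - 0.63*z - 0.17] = 7.56000000000000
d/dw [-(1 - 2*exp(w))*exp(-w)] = exp(-w)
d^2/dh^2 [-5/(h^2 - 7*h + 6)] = 10*(h^2 - 7*h - (2*h - 7)^2 + 6)/(h^2 - 7*h + 6)^3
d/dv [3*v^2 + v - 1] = 6*v + 1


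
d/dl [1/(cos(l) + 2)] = sin(l)/(cos(l) + 2)^2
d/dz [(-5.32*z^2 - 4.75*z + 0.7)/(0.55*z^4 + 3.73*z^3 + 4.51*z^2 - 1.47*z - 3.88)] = (5.852*z^5 + 27.6811*z^4 + 33.895*z^3 + 21.4099*z^2 + 34.9692*z + 19.459)/(0.3025*z^8 + 4.103*z^7 + 18.8739*z^6 + 32.0276*z^5 + 5.1059*z^4 - 42.2042*z^3 - 32.8367*z^2 + 11.4072*z + 15.0544)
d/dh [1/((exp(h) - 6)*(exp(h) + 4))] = 2*(1 - exp(h))*exp(h)/(exp(4*h) - 4*exp(3*h) - 44*exp(2*h) + 96*exp(h) + 576)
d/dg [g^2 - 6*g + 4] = 2*g - 6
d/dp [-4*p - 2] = -4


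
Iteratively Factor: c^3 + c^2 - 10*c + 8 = (c + 4)*(c^2 - 3*c + 2) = (c - 2)*(c + 4)*(c - 1)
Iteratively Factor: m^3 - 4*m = (m + 2)*(m^2 - 2*m) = (m - 2)*(m + 2)*(m)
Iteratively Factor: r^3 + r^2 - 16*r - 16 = (r + 1)*(r^2 - 16) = (r - 4)*(r + 1)*(r + 4)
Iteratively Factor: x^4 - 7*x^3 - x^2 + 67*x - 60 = (x - 5)*(x^3 - 2*x^2 - 11*x + 12) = (x - 5)*(x + 3)*(x^2 - 5*x + 4) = (x - 5)*(x - 4)*(x + 3)*(x - 1)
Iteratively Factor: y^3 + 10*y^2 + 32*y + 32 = (y + 4)*(y^2 + 6*y + 8) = (y + 2)*(y + 4)*(y + 4)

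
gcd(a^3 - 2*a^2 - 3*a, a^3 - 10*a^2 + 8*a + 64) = 1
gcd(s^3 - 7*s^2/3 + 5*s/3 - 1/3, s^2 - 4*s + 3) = s - 1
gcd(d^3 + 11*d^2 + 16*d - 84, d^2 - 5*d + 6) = d - 2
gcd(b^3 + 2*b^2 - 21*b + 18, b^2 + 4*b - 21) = b - 3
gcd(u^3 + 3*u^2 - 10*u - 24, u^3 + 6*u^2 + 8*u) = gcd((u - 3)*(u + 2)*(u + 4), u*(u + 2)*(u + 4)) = u^2 + 6*u + 8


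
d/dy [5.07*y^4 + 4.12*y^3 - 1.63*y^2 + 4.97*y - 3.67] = 20.28*y^3 + 12.36*y^2 - 3.26*y + 4.97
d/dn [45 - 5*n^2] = -10*n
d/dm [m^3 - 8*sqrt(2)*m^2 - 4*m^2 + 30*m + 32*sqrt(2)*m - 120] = 3*m^2 - 16*sqrt(2)*m - 8*m + 30 + 32*sqrt(2)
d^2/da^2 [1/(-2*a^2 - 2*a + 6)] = (a^2 + a - (2*a + 1)^2 - 3)/(a^2 + a - 3)^3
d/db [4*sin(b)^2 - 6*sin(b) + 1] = 2*(4*sin(b) - 3)*cos(b)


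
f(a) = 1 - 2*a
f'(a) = -2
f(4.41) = -7.82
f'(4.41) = -2.00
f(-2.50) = 6.00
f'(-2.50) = -2.00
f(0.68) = -0.36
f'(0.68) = -2.00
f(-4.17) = 9.34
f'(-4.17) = -2.00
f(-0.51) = 2.02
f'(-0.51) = -2.00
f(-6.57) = 14.14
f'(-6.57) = -2.00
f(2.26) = -3.52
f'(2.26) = -2.00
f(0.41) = 0.18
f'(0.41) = -2.00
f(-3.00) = 7.00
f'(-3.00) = -2.00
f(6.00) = -11.00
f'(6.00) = -2.00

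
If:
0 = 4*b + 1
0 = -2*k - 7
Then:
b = -1/4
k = -7/2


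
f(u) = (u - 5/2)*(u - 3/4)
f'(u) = 2*u - 13/4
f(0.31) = 0.96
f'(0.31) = -2.63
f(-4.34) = 34.82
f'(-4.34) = -11.93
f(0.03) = 1.78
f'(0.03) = -3.19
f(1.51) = -0.75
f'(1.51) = -0.23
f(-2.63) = 17.34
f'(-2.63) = -8.51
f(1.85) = -0.72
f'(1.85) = 0.45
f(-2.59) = 17.00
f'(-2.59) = -8.43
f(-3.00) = 20.62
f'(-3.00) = -9.25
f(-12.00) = 184.88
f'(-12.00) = -27.25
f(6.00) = 18.38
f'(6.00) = 8.75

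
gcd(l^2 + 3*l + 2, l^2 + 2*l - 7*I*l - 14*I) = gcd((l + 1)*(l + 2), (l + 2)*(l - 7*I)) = l + 2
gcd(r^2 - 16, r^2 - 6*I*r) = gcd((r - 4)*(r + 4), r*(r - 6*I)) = 1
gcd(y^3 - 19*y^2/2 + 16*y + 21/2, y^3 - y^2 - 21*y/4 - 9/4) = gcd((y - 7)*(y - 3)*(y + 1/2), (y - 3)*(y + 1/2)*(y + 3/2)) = y^2 - 5*y/2 - 3/2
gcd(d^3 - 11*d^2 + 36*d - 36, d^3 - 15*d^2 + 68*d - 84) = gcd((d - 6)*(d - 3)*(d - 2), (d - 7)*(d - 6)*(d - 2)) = d^2 - 8*d + 12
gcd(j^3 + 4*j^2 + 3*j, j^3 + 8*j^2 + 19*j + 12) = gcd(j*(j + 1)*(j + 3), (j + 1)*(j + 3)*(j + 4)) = j^2 + 4*j + 3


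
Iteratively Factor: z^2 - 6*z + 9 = (z - 3)*(z - 3)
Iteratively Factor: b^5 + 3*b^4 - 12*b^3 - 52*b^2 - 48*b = (b + 2)*(b^4 + b^3 - 14*b^2 - 24*b) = (b + 2)^2*(b^3 - b^2 - 12*b) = b*(b + 2)^2*(b^2 - b - 12) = b*(b + 2)^2*(b + 3)*(b - 4)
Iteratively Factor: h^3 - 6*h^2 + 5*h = (h - 1)*(h^2 - 5*h) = (h - 5)*(h - 1)*(h)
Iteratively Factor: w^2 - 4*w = (w - 4)*(w)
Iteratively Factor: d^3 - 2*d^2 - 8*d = (d - 4)*(d^2 + 2*d) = (d - 4)*(d + 2)*(d)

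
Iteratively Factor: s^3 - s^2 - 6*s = (s + 2)*(s^2 - 3*s) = (s - 3)*(s + 2)*(s)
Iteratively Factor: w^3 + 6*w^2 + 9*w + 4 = (w + 1)*(w^2 + 5*w + 4) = (w + 1)*(w + 4)*(w + 1)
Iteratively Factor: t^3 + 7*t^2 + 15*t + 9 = (t + 3)*(t^2 + 4*t + 3) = (t + 3)^2*(t + 1)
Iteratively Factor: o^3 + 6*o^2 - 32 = (o + 4)*(o^2 + 2*o - 8) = (o + 4)^2*(o - 2)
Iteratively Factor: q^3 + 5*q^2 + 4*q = (q + 1)*(q^2 + 4*q) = (q + 1)*(q + 4)*(q)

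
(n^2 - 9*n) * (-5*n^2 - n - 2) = -5*n^4 + 44*n^3 + 7*n^2 + 18*n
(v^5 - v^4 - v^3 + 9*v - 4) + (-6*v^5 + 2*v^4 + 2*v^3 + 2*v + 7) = -5*v^5 + v^4 + v^3 + 11*v + 3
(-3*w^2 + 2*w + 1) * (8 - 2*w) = 6*w^3 - 28*w^2 + 14*w + 8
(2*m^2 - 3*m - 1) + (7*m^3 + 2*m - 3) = 7*m^3 + 2*m^2 - m - 4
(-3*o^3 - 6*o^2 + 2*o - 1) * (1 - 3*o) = 9*o^4 + 15*o^3 - 12*o^2 + 5*o - 1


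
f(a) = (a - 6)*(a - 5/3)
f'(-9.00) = -25.67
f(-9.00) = 160.00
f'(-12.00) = -31.67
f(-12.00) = 246.00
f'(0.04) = -7.59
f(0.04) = 9.69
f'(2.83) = -2.01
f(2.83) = -3.69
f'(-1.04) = -9.75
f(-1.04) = 19.05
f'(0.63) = -6.41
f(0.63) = 5.57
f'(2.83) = -2.01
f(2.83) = -3.69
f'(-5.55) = -18.77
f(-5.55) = 83.35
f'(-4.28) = -16.23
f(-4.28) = 61.13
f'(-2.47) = -12.61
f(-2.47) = 35.04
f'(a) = 2*a - 23/3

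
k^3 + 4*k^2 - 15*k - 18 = (k - 3)*(k + 1)*(k + 6)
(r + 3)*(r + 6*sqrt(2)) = r^2 + 3*r + 6*sqrt(2)*r + 18*sqrt(2)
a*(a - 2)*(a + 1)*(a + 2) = a^4 + a^3 - 4*a^2 - 4*a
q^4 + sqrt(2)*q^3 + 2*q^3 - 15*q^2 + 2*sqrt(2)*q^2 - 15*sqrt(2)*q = q*(q - 3)*(q + 5)*(q + sqrt(2))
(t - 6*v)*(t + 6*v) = t^2 - 36*v^2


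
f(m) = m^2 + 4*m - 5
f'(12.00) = 28.00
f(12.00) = 187.00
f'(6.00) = 16.00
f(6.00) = 55.00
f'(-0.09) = 3.82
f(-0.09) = -5.35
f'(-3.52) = -3.04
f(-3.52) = -6.69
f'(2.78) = 9.56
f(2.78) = 13.85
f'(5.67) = 15.34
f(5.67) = 49.83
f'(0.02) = 4.04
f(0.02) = -4.92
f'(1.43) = 6.86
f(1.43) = 2.76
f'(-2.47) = -0.94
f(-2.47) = -8.78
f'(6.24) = 16.48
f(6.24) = 58.90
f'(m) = 2*m + 4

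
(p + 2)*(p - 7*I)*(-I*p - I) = -I*p^3 - 7*p^2 - 3*I*p^2 - 21*p - 2*I*p - 14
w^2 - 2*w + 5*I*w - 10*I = (w - 2)*(w + 5*I)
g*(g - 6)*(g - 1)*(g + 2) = g^4 - 5*g^3 - 8*g^2 + 12*g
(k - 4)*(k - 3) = k^2 - 7*k + 12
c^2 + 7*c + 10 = (c + 2)*(c + 5)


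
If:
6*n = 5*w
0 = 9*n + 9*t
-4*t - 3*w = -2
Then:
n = -5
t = 5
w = -6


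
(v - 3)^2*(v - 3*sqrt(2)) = v^3 - 6*v^2 - 3*sqrt(2)*v^2 + 9*v + 18*sqrt(2)*v - 27*sqrt(2)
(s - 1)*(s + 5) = s^2 + 4*s - 5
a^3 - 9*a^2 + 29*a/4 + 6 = (a - 8)*(a - 3/2)*(a + 1/2)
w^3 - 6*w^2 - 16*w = w*(w - 8)*(w + 2)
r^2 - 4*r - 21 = (r - 7)*(r + 3)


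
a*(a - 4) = a^2 - 4*a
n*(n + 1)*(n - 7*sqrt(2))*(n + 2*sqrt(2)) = n^4 - 5*sqrt(2)*n^3 + n^3 - 28*n^2 - 5*sqrt(2)*n^2 - 28*n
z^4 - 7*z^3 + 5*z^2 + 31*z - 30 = (z - 5)*(z - 3)*(z - 1)*(z + 2)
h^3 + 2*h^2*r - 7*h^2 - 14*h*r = h*(h - 7)*(h + 2*r)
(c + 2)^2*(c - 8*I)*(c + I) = c^4 + 4*c^3 - 7*I*c^3 + 12*c^2 - 28*I*c^2 + 32*c - 28*I*c + 32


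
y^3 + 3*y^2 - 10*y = y*(y - 2)*(y + 5)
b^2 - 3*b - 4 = (b - 4)*(b + 1)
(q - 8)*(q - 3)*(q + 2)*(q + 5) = q^4 - 4*q^3 - 43*q^2 + 58*q + 240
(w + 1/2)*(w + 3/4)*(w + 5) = w^3 + 25*w^2/4 + 53*w/8 + 15/8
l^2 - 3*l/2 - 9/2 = (l - 3)*(l + 3/2)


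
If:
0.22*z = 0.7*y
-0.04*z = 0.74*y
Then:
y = 0.00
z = 0.00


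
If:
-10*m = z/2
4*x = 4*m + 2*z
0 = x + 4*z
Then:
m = 0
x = 0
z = 0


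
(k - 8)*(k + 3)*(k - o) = k^3 - k^2*o - 5*k^2 + 5*k*o - 24*k + 24*o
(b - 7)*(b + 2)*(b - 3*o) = b^3 - 3*b^2*o - 5*b^2 + 15*b*o - 14*b + 42*o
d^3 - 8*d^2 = d^2*(d - 8)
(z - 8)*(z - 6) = z^2 - 14*z + 48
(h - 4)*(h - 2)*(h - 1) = h^3 - 7*h^2 + 14*h - 8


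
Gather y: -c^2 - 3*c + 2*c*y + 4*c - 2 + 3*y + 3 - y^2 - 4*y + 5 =-c^2 + c - y^2 + y*(2*c - 1) + 6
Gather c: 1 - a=1 - a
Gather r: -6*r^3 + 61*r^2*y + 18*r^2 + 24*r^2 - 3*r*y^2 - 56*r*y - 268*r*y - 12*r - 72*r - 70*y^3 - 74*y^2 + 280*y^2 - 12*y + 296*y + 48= -6*r^3 + r^2*(61*y + 42) + r*(-3*y^2 - 324*y - 84) - 70*y^3 + 206*y^2 + 284*y + 48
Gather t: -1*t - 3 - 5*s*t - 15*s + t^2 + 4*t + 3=-15*s + t^2 + t*(3 - 5*s)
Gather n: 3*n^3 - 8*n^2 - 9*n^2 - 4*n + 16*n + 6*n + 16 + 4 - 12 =3*n^3 - 17*n^2 + 18*n + 8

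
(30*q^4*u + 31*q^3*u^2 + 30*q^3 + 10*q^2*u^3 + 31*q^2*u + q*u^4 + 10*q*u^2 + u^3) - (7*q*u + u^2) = 30*q^4*u + 31*q^3*u^2 + 30*q^3 + 10*q^2*u^3 + 31*q^2*u + q*u^4 + 10*q*u^2 - 7*q*u + u^3 - u^2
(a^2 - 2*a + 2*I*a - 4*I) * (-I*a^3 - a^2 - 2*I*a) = -I*a^5 + a^4 + 2*I*a^4 - 2*a^3 - 4*I*a^3 + 4*a^2 + 8*I*a^2 - 8*a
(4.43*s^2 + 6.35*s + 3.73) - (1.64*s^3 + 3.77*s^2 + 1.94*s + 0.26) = -1.64*s^3 + 0.66*s^2 + 4.41*s + 3.47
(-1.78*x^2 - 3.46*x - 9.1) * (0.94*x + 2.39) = -1.6732*x^3 - 7.5066*x^2 - 16.8234*x - 21.749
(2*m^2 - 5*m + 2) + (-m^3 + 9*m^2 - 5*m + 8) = -m^3 + 11*m^2 - 10*m + 10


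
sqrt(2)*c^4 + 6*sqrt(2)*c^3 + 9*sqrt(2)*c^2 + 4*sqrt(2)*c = c*(c + 1)*(c + 4)*(sqrt(2)*c + sqrt(2))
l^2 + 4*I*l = l*(l + 4*I)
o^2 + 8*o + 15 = (o + 3)*(o + 5)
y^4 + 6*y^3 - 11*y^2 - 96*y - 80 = (y - 4)*(y + 1)*(y + 4)*(y + 5)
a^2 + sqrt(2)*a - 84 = (a - 6*sqrt(2))*(a + 7*sqrt(2))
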